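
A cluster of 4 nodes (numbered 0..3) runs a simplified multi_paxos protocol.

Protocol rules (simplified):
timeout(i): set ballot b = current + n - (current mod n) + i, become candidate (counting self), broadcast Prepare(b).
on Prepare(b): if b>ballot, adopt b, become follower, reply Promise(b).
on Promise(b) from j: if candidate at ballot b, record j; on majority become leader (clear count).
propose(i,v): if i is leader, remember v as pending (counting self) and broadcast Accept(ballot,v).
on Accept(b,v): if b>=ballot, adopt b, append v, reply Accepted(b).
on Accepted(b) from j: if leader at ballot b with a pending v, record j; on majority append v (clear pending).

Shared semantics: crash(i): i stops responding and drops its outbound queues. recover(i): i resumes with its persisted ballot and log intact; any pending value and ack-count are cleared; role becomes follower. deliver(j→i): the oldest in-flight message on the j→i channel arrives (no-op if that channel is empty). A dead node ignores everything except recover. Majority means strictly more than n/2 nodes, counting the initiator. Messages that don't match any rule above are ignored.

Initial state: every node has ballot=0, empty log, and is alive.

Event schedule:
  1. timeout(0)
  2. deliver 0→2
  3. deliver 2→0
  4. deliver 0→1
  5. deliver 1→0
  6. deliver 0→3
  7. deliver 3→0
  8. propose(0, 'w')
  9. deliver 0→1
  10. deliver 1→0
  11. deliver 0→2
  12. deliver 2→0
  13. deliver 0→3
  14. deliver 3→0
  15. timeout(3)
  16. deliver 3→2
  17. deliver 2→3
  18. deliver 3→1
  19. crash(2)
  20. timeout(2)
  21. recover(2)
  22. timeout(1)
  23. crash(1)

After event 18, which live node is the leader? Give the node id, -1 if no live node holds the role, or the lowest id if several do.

1. timeout(0):  <0:cand b4 ->
2. deliver 0→2:  <2:foll b4 ->
3. deliver 2→0:  nop
4. deliver 0→1:  <1:foll b4 ->
5. deliver 1→0:  <0:lead b4 ->
6. deliver 0→3:  <3:foll b4 ->
7. deliver 3→0:  nop
8. propose(0,'w'):  nop
9. deliver 0→1:  <1:foll b4 w>
10. deliver 1→0:  nop
11. deliver 0→2:  <2:foll b4 w>
12. deliver 2→0:  <0:lead b4 w>
13. deliver 0→3:  <3:foll b4 w>
14. deliver 3→0:  nop
15. timeout(3):  <3:cand b11 w>
16. deliver 3→2:  <2:foll b11 w>
17. deliver 2→3:  nop
18. deliver 3→1:  <1:foll b11 w>

0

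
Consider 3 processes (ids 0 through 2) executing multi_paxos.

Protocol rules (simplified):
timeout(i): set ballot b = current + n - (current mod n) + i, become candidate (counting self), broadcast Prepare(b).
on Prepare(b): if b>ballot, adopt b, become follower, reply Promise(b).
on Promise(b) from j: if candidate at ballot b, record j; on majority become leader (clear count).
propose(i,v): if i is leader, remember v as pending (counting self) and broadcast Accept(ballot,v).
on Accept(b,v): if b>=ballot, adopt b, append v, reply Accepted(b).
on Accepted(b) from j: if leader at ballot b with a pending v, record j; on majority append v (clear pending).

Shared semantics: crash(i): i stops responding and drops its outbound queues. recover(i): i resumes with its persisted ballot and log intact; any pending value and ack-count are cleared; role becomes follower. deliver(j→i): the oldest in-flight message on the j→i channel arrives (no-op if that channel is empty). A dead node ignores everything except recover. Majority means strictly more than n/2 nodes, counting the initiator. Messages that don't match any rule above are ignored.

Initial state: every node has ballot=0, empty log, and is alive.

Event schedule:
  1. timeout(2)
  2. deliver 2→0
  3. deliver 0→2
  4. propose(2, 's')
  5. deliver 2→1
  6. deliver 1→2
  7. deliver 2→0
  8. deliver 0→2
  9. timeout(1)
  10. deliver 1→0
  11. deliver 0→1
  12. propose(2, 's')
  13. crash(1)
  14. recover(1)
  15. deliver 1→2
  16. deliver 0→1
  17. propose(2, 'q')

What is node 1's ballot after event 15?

7

1. timeout(2):  <2:cand b5 ->
2. deliver 2→0:  <0:foll b5 ->
3. deliver 0→2:  <2:lead b5 ->
4. propose(2,'s'):  nop
5. deliver 2→1:  <1:foll b5 ->
6. deliver 1→2:  nop
7. deliver 2→0:  <0:foll b5 s>
8. deliver 0→2:  <2:lead b5 s>
9. timeout(1):  <1:cand b7 ->
10. deliver 1→0:  <0:foll b7 s>
11. deliver 0→1:  <1:lead b7 ->
12. propose(2,'s'):  nop
13. crash(1):  <1:✗lead b7 ->
14. recover(1):  <1:foll b7 ->
15. deliver 1→2:  nop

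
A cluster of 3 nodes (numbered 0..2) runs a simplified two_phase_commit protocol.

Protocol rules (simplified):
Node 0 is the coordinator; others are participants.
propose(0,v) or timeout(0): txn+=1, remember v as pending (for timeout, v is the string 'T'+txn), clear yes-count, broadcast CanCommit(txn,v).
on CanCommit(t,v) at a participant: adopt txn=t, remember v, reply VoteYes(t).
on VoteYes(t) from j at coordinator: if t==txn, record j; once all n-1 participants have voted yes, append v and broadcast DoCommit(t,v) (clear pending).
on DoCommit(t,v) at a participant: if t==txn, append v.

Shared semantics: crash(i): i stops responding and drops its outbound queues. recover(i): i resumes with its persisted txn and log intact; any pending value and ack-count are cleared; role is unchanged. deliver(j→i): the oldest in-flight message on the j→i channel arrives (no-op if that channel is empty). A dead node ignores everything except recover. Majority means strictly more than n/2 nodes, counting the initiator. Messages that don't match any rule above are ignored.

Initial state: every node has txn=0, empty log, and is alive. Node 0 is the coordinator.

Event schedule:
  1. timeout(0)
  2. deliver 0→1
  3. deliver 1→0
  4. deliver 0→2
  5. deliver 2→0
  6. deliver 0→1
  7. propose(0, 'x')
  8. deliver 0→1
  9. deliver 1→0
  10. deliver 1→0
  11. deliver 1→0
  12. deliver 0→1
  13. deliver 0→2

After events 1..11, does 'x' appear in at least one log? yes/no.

e1 timeout(0): 0[coor,t=1,-]
e2 deliver 0→1: 1[part,t=1,-]
e3 deliver 1→0: ·
e4 deliver 0→2: 2[part,t=1,-]
e5 deliver 2→0: 0[coor,t=1,T1]
e6 deliver 0→1: 1[part,t=1,T1]
e7 propose(0,'x'): 0[coor,t=2,T1]
e8 deliver 0→1: 1[part,t=2,T1]
e9 deliver 1→0: ·
e10 deliver 1→0: ·
e11 deliver 1→0: ·

no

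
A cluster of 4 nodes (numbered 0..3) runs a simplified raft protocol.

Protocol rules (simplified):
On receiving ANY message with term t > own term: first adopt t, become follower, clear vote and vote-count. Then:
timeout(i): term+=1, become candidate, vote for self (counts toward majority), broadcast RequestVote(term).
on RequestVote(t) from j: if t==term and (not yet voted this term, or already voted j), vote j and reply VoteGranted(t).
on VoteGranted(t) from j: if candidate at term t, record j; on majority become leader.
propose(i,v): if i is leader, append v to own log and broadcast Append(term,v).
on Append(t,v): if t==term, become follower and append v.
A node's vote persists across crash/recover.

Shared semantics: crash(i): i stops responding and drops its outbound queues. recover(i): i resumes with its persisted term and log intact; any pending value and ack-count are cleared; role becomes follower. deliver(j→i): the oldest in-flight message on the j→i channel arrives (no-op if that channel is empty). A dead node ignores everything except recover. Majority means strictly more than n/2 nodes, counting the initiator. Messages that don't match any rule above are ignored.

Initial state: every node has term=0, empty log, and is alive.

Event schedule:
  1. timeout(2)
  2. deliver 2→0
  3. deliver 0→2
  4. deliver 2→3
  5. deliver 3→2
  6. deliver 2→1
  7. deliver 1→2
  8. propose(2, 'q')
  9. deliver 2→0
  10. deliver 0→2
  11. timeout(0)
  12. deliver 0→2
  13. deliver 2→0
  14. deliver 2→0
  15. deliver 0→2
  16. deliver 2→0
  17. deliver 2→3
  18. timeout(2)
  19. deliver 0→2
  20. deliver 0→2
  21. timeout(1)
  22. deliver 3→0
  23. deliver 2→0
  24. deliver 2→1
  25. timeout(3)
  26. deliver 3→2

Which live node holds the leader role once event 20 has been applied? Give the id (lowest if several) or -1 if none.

step 1 timeout(2): 2={cand,t=1,log=-}
step 2 deliver 2→0: 0={foll,t=1,log=-}
step 3 deliver 0→2: —
step 4 deliver 2→3: 3={foll,t=1,log=-}
step 5 deliver 3→2: 2={lead,t=1,log=-}
step 6 deliver 2→1: 1={foll,t=1,log=-}
step 7 deliver 1→2: —
step 8 propose(2,'q'): 2={lead,t=1,log=q}
step 9 deliver 2→0: 0={foll,t=1,log=q}
step 10 deliver 0→2: —
step 11 timeout(0): 0={cand,t=2,log=q}
step 12 deliver 0→2: 2={foll,t=2,log=q}
step 13 deliver 2→0: —
step 14 deliver 2→0: —
step 15 deliver 0→2: —
step 16 deliver 2→0: —
step 17 deliver 2→3: 3={foll,t=1,log=q}
step 18 timeout(2): 2={cand,t=3,log=q}
step 19 deliver 0→2: —
step 20 deliver 0→2: —

-1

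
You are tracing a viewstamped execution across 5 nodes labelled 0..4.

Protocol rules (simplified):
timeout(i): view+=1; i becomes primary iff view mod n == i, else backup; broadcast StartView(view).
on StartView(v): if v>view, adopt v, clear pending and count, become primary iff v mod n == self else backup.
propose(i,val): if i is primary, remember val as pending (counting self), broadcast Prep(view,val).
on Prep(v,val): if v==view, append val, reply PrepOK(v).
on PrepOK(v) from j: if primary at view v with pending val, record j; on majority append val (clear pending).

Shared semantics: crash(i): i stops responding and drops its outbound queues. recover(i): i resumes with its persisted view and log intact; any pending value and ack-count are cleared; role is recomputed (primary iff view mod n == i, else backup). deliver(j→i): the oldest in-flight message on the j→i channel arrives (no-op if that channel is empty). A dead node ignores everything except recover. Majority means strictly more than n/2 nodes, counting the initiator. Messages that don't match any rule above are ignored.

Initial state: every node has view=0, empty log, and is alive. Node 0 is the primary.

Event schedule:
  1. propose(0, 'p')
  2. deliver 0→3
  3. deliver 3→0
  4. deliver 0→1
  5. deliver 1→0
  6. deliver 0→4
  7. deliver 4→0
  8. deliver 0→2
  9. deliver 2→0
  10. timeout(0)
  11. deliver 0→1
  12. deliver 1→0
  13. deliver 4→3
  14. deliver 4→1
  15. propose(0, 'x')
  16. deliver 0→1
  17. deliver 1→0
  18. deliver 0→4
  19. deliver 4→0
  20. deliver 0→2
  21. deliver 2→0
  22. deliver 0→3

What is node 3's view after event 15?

e1 propose(0,'p'): ·
e2 deliver 0→3: 3[back,v=0,p]
e3 deliver 3→0: ·
e4 deliver 0→1: 1[back,v=0,p]
e5 deliver 1→0: 0[prim,v=0,p]
e6 deliver 0→4: 4[back,v=0,p]
e7 deliver 4→0: ·
e8 deliver 0→2: 2[back,v=0,p]
e9 deliver 2→0: ·
e10 timeout(0): 0[back,v=1,p]
e11 deliver 0→1: 1[prim,v=1,p]
e12 deliver 1→0: ·
e13 deliver 4→3: ·
e14 deliver 4→1: ·
e15 propose(0,'x'): ·

0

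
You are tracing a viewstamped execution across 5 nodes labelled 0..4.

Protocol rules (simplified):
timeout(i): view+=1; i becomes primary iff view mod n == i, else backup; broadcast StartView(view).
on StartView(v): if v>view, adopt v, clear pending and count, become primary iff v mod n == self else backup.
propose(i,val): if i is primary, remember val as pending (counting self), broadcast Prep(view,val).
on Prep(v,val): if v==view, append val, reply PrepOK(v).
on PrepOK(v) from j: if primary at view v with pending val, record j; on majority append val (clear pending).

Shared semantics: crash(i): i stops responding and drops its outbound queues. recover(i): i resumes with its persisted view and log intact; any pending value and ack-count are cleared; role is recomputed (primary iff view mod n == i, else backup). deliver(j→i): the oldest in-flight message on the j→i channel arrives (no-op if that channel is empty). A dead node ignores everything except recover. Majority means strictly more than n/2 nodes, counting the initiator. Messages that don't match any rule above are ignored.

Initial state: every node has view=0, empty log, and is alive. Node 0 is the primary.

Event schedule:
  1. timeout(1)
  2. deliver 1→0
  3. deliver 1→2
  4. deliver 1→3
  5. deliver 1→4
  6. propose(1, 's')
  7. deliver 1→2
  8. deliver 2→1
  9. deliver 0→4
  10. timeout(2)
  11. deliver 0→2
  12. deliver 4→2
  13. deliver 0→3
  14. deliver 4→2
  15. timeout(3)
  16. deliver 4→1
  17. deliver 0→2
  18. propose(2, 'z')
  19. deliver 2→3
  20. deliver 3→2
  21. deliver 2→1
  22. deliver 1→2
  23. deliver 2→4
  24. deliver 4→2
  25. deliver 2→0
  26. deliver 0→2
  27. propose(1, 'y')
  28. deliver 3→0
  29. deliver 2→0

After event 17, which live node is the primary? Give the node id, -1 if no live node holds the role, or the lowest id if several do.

1

1. timeout(1):  <1:prim v1 ->
2. deliver 1→0:  <0:back v1 ->
3. deliver 1→2:  <2:back v1 ->
4. deliver 1→3:  <3:back v1 ->
5. deliver 1→4:  <4:back v1 ->
6. propose(1,'s'):  nop
7. deliver 1→2:  <2:back v1 s>
8. deliver 2→1:  nop
9. deliver 0→4:  nop
10. timeout(2):  <2:prim v2 s>
11. deliver 0→2:  nop
12. deliver 4→2:  nop
13. deliver 0→3:  nop
14. deliver 4→2:  nop
15. timeout(3):  <3:back v2 ->
16. deliver 4→1:  nop
17. deliver 0→2:  nop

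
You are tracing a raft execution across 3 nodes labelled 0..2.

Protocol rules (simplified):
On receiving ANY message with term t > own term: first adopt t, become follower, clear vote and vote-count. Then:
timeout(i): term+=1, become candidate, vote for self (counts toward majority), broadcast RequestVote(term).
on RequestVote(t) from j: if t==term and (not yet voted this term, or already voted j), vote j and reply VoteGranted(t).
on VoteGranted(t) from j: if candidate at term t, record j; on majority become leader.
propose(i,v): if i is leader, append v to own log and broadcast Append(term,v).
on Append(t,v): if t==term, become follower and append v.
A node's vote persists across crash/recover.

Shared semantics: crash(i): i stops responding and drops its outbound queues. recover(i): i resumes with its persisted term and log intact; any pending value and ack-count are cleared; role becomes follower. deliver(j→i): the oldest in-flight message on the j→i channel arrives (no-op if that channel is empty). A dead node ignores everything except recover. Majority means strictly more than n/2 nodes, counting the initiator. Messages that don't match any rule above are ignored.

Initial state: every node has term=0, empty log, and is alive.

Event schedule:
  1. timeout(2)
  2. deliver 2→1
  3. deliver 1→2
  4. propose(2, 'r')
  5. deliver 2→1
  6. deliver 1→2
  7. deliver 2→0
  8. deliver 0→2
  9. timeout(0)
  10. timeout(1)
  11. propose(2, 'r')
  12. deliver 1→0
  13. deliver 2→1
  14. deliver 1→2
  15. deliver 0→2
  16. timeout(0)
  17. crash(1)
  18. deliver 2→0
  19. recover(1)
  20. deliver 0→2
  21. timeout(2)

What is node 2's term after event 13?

1

[1] timeout(2) → N2(cand t1 [-])
[2] deliver 2→1 → N1(foll t1 [-])
[3] deliver 1→2 → N2(lead t1 [-])
[4] propose(2,'r') → N2(lead t1 [r])
[5] deliver 2→1 → N1(foll t1 [r])
[6] deliver 1→2 → ∅
[7] deliver 2→0 → N0(foll t1 [-])
[8] deliver 0→2 → ∅
[9] timeout(0) → N0(cand t2 [-])
[10] timeout(1) → N1(cand t2 [r])
[11] propose(2,'r') → N2(lead t1 [r,r])
[12] deliver 1→0 → ∅
[13] deliver 2→1 → ∅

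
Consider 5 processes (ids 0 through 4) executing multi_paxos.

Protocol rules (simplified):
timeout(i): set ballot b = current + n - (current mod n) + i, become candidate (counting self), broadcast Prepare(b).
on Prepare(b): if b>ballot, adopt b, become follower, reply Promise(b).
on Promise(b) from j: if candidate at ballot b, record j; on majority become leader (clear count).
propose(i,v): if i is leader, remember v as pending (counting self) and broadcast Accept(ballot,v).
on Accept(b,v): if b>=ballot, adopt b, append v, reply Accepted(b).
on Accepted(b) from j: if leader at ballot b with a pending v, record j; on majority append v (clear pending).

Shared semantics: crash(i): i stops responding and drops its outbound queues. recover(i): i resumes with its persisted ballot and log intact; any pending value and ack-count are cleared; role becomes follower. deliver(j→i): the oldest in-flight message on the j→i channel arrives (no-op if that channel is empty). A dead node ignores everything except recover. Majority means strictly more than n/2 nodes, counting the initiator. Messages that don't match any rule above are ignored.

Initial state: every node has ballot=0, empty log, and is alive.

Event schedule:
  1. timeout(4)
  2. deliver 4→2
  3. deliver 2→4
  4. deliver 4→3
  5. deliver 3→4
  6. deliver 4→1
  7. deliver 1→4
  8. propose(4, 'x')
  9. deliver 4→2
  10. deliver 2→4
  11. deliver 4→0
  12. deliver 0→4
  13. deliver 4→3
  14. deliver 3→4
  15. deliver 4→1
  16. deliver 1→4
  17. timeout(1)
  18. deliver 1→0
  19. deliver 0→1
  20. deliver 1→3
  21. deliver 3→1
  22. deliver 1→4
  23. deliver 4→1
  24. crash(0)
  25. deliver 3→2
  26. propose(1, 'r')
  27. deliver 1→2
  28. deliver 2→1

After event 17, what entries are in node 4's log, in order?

x

after 1 — timeout(4): n4:cand/b9/[-]
after 2 — deliver 4→2: n2:foll/b9/[-]
after 3 — deliver 2→4: ·
after 4 — deliver 4→3: n3:foll/b9/[-]
after 5 — deliver 3→4: n4:lead/b9/[-]
after 6 — deliver 4→1: n1:foll/b9/[-]
after 7 — deliver 1→4: ·
after 8 — propose(4,'x'): ·
after 9 — deliver 4→2: n2:foll/b9/[x]
after 10 — deliver 2→4: ·
after 11 — deliver 4→0: n0:foll/b9/[-]
after 12 — deliver 0→4: ·
after 13 — deliver 4→3: n3:foll/b9/[x]
after 14 — deliver 3→4: n4:lead/b9/[x]
after 15 — deliver 4→1: n1:foll/b9/[x]
after 16 — deliver 1→4: ·
after 17 — timeout(1): n1:cand/b11/[x]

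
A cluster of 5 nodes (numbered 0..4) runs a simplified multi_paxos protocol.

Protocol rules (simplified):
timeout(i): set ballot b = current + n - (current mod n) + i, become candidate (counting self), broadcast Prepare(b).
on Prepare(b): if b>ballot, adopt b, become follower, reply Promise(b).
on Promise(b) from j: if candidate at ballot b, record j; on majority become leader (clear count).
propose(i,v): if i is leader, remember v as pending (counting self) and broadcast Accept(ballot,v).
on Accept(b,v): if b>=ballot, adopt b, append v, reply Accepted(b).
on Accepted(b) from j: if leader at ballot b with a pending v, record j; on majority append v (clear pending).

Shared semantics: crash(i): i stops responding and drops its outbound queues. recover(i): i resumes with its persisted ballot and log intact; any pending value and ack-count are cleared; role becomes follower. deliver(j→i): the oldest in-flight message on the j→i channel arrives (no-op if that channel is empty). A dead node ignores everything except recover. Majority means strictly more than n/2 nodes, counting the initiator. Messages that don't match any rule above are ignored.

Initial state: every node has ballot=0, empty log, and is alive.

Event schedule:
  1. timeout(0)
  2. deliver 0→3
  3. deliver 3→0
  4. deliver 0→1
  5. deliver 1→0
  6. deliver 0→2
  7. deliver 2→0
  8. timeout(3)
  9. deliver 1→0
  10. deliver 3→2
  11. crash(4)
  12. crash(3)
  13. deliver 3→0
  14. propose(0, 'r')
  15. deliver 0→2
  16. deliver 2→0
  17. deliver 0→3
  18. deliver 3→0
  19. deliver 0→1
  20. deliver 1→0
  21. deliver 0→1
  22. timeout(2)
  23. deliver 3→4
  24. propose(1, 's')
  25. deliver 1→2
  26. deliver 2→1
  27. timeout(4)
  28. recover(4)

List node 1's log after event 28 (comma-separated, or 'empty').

r

after 1 — timeout(0): n0:cand/b5/[-]
after 2 — deliver 0→3: n3:foll/b5/[-]
after 3 — deliver 3→0: ·
after 4 — deliver 0→1: n1:foll/b5/[-]
after 5 — deliver 1→0: n0:lead/b5/[-]
after 6 — deliver 0→2: n2:foll/b5/[-]
after 7 — deliver 2→0: ·
after 8 — timeout(3): n3:cand/b13/[-]
after 9 — deliver 1→0: ·
after 10 — deliver 3→2: n2:foll/b13/[-]
after 11 — crash(4): n4:✗foll/b0/[-]
after 12 — crash(3): n3:✗cand/b13/[-]
after 13 — deliver 3→0: ·
after 14 — propose(0,'r'): ·
after 15 — deliver 0→2: ·
after 16 — deliver 2→0: ·
after 17 — deliver 0→3: ·
after 18 — deliver 3→0: ·
after 19 — deliver 0→1: n1:foll/b5/[r]
after 20 — deliver 1→0: ·
after 21 — deliver 0→1: ·
after 22 — timeout(2): n2:cand/b17/[-]
after 23 — deliver 3→4: ·
after 24 — propose(1,'s'): ·
after 25 — deliver 1→2: ·
after 26 — deliver 2→1: n1:foll/b17/[r]
after 27 — timeout(4): ·
after 28 — recover(4): n4:foll/b0/[-]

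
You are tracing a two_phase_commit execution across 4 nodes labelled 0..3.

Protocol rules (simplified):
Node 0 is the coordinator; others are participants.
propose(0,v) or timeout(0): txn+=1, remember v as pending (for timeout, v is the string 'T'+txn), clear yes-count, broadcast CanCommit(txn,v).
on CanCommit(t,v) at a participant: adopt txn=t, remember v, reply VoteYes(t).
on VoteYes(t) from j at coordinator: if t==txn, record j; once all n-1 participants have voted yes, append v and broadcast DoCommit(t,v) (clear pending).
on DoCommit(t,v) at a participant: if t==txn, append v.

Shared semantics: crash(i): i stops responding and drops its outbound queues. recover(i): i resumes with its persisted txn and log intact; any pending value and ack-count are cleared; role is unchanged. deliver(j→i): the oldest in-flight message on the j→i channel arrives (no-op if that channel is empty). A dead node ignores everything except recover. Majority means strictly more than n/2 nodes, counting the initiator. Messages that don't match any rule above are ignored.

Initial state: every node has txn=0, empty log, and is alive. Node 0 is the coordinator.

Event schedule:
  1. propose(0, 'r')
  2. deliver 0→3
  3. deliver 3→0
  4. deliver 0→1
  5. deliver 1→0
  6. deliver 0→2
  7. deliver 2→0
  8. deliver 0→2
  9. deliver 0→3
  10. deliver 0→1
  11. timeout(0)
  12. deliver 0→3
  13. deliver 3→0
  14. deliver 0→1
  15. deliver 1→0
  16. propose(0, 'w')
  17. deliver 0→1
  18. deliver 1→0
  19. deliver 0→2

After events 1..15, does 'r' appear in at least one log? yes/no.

yes

1. propose(0,'r'):  <0:coor t1 ->
2. deliver 0→3:  <3:part t1 ->
3. deliver 3→0:  nop
4. deliver 0→1:  <1:part t1 ->
5. deliver 1→0:  nop
6. deliver 0→2:  <2:part t1 ->
7. deliver 2→0:  <0:coor t1 r>
8. deliver 0→2:  <2:part t1 r>
9. deliver 0→3:  <3:part t1 r>
10. deliver 0→1:  <1:part t1 r>
11. timeout(0):  <0:coor t2 r>
12. deliver 0→3:  <3:part t2 r>
13. deliver 3→0:  nop
14. deliver 0→1:  <1:part t2 r>
15. deliver 1→0:  nop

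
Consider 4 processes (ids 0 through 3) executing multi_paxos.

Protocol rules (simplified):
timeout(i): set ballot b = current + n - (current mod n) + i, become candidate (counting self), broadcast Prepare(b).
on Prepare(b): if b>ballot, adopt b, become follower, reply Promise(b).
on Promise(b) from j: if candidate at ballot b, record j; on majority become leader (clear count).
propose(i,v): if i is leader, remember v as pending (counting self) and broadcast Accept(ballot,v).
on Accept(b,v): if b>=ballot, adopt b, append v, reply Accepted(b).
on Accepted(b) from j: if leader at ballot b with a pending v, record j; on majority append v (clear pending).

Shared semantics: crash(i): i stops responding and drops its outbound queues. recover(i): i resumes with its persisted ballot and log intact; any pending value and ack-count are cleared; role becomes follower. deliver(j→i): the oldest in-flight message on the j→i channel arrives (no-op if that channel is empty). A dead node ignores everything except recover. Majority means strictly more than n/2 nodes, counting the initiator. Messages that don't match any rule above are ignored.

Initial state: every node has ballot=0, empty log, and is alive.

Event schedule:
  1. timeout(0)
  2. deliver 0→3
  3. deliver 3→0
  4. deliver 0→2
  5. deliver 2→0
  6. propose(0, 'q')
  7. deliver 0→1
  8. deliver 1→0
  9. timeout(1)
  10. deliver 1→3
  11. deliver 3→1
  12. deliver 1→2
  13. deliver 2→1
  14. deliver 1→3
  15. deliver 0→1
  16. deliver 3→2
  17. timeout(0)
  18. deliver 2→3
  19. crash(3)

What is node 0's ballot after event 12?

1. timeout(0):  <0:cand b4 ->
2. deliver 0→3:  <3:foll b4 ->
3. deliver 3→0:  nop
4. deliver 0→2:  <2:foll b4 ->
5. deliver 2→0:  <0:lead b4 ->
6. propose(0,'q'):  nop
7. deliver 0→1:  <1:foll b4 ->
8. deliver 1→0:  nop
9. timeout(1):  <1:cand b9 ->
10. deliver 1→3:  <3:foll b9 ->
11. deliver 3→1:  nop
12. deliver 1→2:  <2:foll b9 ->

4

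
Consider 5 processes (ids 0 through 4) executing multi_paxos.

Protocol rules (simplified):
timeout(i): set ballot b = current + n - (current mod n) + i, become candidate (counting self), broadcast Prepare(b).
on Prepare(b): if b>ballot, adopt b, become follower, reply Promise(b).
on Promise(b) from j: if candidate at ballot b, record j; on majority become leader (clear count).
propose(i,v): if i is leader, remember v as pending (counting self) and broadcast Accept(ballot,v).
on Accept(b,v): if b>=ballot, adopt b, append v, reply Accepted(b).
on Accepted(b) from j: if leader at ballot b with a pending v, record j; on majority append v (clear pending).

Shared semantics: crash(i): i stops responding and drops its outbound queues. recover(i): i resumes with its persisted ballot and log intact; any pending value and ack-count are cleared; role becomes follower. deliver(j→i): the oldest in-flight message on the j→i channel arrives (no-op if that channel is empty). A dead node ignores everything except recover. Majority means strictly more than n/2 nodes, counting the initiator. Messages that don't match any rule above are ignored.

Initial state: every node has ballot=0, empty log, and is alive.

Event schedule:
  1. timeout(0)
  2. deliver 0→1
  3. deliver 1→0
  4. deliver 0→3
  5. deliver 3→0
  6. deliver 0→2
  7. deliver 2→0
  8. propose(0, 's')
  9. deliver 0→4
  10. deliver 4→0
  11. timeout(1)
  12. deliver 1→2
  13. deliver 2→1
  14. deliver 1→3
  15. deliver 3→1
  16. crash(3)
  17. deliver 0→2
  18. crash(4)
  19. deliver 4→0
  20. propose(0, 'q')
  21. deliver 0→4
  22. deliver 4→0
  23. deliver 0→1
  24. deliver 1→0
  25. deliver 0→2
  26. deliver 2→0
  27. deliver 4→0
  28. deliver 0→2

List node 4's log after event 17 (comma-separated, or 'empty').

empty

1. timeout(0):  <0:cand b5 ->
2. deliver 0→1:  <1:foll b5 ->
3. deliver 1→0:  nop
4. deliver 0→3:  <3:foll b5 ->
5. deliver 3→0:  <0:lead b5 ->
6. deliver 0→2:  <2:foll b5 ->
7. deliver 2→0:  nop
8. propose(0,'s'):  nop
9. deliver 0→4:  <4:foll b5 ->
10. deliver 4→0:  nop
11. timeout(1):  <1:cand b11 ->
12. deliver 1→2:  <2:foll b11 ->
13. deliver 2→1:  nop
14. deliver 1→3:  <3:foll b11 ->
15. deliver 3→1:  <1:lead b11 ->
16. crash(3):  <3:✗foll b11 ->
17. deliver 0→2:  nop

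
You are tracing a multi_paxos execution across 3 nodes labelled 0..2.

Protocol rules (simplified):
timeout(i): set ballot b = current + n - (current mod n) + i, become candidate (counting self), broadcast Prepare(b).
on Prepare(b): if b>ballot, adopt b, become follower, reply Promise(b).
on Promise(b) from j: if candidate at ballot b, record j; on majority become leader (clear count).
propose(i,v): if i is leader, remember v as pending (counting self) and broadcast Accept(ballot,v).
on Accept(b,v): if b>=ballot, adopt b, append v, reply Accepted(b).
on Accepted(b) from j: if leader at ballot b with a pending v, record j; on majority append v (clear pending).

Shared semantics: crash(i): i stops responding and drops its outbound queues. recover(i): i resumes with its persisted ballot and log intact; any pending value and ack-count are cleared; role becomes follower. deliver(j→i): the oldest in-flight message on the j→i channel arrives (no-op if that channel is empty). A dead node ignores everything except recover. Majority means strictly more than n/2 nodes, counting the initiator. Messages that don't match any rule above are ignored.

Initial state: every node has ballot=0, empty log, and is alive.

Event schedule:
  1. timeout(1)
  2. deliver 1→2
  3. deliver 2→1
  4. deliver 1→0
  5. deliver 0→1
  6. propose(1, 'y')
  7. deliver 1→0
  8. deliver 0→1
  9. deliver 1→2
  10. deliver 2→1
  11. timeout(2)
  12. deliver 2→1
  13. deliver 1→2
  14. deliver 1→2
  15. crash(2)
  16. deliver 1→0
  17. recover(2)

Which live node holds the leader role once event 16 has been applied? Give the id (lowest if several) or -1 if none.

-1

1. timeout(1):  <1:cand b4 ->
2. deliver 1→2:  <2:foll b4 ->
3. deliver 2→1:  <1:lead b4 ->
4. deliver 1→0:  <0:foll b4 ->
5. deliver 0→1:  nop
6. propose(1,'y'):  nop
7. deliver 1→0:  <0:foll b4 y>
8. deliver 0→1:  <1:lead b4 y>
9. deliver 1→2:  <2:foll b4 y>
10. deliver 2→1:  nop
11. timeout(2):  <2:cand b8 y>
12. deliver 2→1:  <1:foll b8 y>
13. deliver 1→2:  <2:lead b8 y>
14. deliver 1→2:  nop
15. crash(2):  <2:✗lead b8 y>
16. deliver 1→0:  nop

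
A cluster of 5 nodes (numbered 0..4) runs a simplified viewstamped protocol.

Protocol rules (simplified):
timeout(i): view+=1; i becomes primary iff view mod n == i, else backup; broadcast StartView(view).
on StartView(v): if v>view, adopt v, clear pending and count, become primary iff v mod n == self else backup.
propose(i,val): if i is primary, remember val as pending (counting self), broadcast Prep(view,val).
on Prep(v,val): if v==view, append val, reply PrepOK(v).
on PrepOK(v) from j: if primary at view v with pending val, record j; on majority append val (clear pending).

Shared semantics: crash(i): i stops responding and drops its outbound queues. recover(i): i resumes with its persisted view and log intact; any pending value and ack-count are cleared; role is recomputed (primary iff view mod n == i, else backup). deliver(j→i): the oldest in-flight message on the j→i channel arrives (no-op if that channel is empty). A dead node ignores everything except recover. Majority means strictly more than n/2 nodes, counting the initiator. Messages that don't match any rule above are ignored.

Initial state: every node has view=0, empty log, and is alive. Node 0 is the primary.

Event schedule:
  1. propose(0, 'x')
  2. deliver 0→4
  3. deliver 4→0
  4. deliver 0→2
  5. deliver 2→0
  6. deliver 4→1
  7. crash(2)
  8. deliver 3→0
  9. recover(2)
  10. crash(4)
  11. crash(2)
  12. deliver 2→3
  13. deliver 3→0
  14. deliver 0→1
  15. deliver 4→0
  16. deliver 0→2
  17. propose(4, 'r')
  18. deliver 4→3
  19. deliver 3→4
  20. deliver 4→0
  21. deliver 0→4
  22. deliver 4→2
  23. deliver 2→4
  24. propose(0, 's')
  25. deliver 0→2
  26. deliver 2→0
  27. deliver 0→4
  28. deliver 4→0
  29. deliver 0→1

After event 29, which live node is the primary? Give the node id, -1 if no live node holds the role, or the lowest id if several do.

0

1. propose(0,'x'):  nop
2. deliver 0→4:  <4:back v0 x>
3. deliver 4→0:  nop
4. deliver 0→2:  <2:back v0 x>
5. deliver 2→0:  <0:prim v0 x>
6. deliver 4→1:  nop
7. crash(2):  <2:✗back v0 x>
8. deliver 3→0:  nop
9. recover(2):  <2:back v0 x>
10. crash(4):  <4:✗back v0 x>
11. crash(2):  <2:✗back v0 x>
12. deliver 2→3:  nop
13. deliver 3→0:  nop
14. deliver 0→1:  <1:back v0 x>
15. deliver 4→0:  nop
16. deliver 0→2:  nop
17. propose(4,'r'):  nop
18. deliver 4→3:  nop
19. deliver 3→4:  nop
20. deliver 4→0:  nop
21. deliver 0→4:  nop
22. deliver 4→2:  nop
23. deliver 2→4:  nop
24. propose(0,'s'):  nop
25. deliver 0→2:  nop
26. deliver 2→0:  nop
27. deliver 0→4:  nop
28. deliver 4→0:  nop
29. deliver 0→1:  <1:back v0 x,s>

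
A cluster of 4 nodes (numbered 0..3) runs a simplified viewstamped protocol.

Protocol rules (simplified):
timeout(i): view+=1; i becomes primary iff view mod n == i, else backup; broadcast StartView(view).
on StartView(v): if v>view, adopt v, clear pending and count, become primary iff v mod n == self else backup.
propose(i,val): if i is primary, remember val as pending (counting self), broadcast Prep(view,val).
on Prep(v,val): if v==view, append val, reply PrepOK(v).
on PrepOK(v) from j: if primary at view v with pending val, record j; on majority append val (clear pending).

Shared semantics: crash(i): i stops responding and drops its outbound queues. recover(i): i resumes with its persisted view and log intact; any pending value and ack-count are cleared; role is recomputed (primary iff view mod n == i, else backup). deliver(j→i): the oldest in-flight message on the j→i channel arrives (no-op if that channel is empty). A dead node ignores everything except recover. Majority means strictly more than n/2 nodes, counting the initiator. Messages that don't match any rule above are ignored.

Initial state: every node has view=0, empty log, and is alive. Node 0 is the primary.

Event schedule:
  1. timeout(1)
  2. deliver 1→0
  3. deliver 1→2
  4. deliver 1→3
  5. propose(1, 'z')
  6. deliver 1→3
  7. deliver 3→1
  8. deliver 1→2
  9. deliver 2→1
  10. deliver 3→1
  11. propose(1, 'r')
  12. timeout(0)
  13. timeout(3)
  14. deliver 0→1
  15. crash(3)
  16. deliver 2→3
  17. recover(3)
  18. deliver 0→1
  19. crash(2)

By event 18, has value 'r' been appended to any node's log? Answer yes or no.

no

step 1 timeout(1): 1={prim,v=1,log=-}
step 2 deliver 1→0: 0={back,v=1,log=-}
step 3 deliver 1→2: 2={back,v=1,log=-}
step 4 deliver 1→3: 3={back,v=1,log=-}
step 5 propose(1,'z'): —
step 6 deliver 1→3: 3={back,v=1,log=z}
step 7 deliver 3→1: —
step 8 deliver 1→2: 2={back,v=1,log=z}
step 9 deliver 2→1: 1={prim,v=1,log=z}
step 10 deliver 3→1: —
step 11 propose(1,'r'): —
step 12 timeout(0): 0={back,v=2,log=-}
step 13 timeout(3): 3={back,v=2,log=z}
step 14 deliver 0→1: 1={back,v=2,log=z}
step 15 crash(3): 3={✗back,v=2,log=z}
step 16 deliver 2→3: —
step 17 recover(3): 3={back,v=2,log=z}
step 18 deliver 0→1: —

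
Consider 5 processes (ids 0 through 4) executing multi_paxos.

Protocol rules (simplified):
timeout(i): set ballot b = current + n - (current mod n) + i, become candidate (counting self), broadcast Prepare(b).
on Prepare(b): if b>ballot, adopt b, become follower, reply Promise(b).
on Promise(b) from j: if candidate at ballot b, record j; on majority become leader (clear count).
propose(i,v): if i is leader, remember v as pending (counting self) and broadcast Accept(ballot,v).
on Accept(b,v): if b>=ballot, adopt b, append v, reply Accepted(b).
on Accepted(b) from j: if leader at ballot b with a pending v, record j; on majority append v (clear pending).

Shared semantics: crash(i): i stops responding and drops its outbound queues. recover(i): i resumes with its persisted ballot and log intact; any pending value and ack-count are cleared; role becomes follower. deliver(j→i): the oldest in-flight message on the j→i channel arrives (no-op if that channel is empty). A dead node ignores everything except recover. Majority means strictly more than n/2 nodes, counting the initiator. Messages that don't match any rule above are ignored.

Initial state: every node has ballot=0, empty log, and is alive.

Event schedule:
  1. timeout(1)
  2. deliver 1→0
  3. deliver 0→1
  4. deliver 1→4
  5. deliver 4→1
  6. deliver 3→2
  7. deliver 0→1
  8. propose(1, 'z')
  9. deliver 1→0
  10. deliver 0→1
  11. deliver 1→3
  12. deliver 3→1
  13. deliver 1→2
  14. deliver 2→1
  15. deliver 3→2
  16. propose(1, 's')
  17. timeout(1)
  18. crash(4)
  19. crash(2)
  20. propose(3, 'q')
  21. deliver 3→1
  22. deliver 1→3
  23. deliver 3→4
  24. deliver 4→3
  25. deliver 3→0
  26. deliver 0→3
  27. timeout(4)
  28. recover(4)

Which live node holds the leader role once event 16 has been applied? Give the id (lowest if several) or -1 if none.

[1] timeout(1) → N1(cand b6 [-])
[2] deliver 1→0 → N0(foll b6 [-])
[3] deliver 0→1 → ∅
[4] deliver 1→4 → N4(foll b6 [-])
[5] deliver 4→1 → N1(lead b6 [-])
[6] deliver 3→2 → ∅
[7] deliver 0→1 → ∅
[8] propose(1,'z') → ∅
[9] deliver 1→0 → N0(foll b6 [z])
[10] deliver 0→1 → ∅
[11] deliver 1→3 → N3(foll b6 [-])
[12] deliver 3→1 → ∅
[13] deliver 1→2 → N2(foll b6 [-])
[14] deliver 2→1 → ∅
[15] deliver 3→2 → ∅
[16] propose(1,'s') → ∅

1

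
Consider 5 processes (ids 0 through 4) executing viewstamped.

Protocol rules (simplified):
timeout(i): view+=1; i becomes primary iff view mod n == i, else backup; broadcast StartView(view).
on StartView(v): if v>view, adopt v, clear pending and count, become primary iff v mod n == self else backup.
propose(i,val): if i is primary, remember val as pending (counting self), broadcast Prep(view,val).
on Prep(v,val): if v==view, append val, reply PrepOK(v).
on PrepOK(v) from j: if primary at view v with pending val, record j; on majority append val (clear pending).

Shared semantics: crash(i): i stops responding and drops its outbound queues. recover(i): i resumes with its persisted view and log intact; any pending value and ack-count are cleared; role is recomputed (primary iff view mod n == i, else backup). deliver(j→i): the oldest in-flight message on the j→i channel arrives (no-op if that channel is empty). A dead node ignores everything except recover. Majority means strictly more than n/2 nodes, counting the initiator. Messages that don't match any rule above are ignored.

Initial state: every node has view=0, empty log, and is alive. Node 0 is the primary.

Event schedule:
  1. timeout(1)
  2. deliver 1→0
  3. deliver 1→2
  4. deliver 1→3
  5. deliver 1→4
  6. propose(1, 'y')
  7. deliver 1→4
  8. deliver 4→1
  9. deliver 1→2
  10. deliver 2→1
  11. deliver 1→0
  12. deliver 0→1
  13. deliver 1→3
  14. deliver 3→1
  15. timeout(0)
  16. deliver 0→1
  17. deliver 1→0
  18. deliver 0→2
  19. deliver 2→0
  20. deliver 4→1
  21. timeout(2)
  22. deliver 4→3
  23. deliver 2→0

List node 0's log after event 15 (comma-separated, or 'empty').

y

after 1 — timeout(1): n1:prim/v1/[-]
after 2 — deliver 1→0: n0:back/v1/[-]
after 3 — deliver 1→2: n2:back/v1/[-]
after 4 — deliver 1→3: n3:back/v1/[-]
after 5 — deliver 1→4: n4:back/v1/[-]
after 6 — propose(1,'y'): ·
after 7 — deliver 1→4: n4:back/v1/[y]
after 8 — deliver 4→1: ·
after 9 — deliver 1→2: n2:back/v1/[y]
after 10 — deliver 2→1: n1:prim/v1/[y]
after 11 — deliver 1→0: n0:back/v1/[y]
after 12 — deliver 0→1: ·
after 13 — deliver 1→3: n3:back/v1/[y]
after 14 — deliver 3→1: ·
after 15 — timeout(0): n0:back/v2/[y]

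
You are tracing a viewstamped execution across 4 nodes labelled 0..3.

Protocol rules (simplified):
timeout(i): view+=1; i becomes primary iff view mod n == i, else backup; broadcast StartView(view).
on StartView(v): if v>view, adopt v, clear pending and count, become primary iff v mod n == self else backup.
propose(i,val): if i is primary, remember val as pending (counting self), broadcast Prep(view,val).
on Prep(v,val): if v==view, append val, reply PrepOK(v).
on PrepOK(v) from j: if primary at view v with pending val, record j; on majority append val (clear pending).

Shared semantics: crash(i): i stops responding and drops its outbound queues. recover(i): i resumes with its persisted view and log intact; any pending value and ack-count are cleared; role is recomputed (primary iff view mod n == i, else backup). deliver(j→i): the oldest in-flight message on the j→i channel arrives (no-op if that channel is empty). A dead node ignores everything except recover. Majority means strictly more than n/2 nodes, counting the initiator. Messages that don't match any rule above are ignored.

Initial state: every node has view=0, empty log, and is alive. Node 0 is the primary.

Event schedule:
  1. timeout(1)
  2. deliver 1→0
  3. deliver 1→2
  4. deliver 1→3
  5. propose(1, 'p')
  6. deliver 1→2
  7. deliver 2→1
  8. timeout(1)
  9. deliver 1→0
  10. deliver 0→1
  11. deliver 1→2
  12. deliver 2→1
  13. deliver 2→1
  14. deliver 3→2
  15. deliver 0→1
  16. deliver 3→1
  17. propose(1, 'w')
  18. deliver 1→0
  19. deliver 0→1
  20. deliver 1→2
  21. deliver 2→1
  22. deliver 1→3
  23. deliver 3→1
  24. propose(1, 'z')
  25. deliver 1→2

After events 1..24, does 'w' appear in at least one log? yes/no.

after 1 — timeout(1): n1:prim/v1/[-]
after 2 — deliver 1→0: n0:back/v1/[-]
after 3 — deliver 1→2: n2:back/v1/[-]
after 4 — deliver 1→3: n3:back/v1/[-]
after 5 — propose(1,'p'): ·
after 6 — deliver 1→2: n2:back/v1/[p]
after 7 — deliver 2→1: ·
after 8 — timeout(1): n1:back/v2/[-]
after 9 — deliver 1→0: n0:back/v1/[p]
after 10 — deliver 0→1: ·
after 11 — deliver 1→2: n2:prim/v2/[p]
after 12 — deliver 2→1: ·
after 13 — deliver 2→1: ·
after 14 — deliver 3→2: ·
after 15 — deliver 0→1: ·
after 16 — deliver 3→1: ·
after 17 — propose(1,'w'): ·
after 18 — deliver 1→0: n0:back/v2/[p]
after 19 — deliver 0→1: ·
after 20 — deliver 1→2: ·
after 21 — deliver 2→1: ·
after 22 — deliver 1→3: n3:back/v1/[p]
after 23 — deliver 3→1: ·
after 24 — propose(1,'z'): ·

no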